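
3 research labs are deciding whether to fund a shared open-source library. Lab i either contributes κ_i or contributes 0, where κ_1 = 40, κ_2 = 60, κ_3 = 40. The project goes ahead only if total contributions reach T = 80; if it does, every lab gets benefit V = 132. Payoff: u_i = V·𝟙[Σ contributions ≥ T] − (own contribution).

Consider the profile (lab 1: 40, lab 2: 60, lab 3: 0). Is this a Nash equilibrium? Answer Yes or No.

Total = 100 ≥ 80: provided.
Lab 1 (pledges 40, payoff 92): dropping to 0 → total 60, payoff 0. No gain.
Lab 2 (pledges 60, payoff 72): dropping to 0 → total 40, payoff 0. No gain.
Lab 3 (pledges 0, payoff 132): pledging 40 → total 140, payoff 92. No gain.

Yes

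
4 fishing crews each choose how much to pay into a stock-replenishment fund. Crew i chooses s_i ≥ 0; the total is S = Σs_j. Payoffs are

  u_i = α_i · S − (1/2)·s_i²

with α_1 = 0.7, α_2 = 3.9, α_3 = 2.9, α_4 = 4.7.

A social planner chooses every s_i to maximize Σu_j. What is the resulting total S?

Planner FOC: ∂(Σu_j)/∂s_i = (Σα_j) − s_i = 0, so s_i^SO = Σα_j = 12.2 for every i; S^SO = 48.8.

48.8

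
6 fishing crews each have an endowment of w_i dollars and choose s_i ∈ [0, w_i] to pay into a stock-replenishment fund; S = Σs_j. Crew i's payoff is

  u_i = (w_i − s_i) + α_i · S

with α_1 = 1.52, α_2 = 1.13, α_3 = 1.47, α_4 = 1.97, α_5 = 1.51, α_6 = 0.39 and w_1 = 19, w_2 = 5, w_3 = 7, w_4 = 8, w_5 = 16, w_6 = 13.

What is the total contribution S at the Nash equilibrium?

55

∂u_i/∂s_i = α_i − 1, so crew i contributes w_i if α_i > 1, else 0.
α_i > 1 for i ∈ {1, 2, 3, 4, 5}; NE contributions (19, 5, 7, 8, 16, 0), S = 55.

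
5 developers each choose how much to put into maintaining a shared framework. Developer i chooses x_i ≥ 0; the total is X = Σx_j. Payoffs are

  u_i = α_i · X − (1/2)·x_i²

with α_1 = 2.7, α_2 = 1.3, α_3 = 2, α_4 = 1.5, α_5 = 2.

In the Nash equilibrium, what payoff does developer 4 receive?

Developer i's FOC: ∂u_i/∂x_i = α_i − x_i = 0, so x_i* = α_i.
NE contributions = (2.7, 1.3, 2, 1.5, 2); X = 9.5.
u_4 = α_4·X − ½·(x_4)² = 1.5·9.5 − ½·1.5² = 13.125.

13.125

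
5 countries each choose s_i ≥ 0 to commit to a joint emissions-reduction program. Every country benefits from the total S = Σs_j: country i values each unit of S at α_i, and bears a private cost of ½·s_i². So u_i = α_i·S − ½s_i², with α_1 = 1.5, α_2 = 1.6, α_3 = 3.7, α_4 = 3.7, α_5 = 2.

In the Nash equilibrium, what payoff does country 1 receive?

17.625

Country i's FOC: ∂u_i/∂s_i = α_i − s_i = 0, so s_i* = α_i.
NE contributions = (1.5, 1.6, 3.7, 3.7, 2); S = 12.5.
u_1 = α_1·S − ½·(s_1)² = 1.5·12.5 − ½·1.5² = 17.625.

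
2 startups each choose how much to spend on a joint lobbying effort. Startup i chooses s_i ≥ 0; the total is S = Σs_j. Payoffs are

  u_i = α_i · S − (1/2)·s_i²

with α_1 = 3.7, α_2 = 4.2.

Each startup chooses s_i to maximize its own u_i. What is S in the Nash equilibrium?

Startup i's FOC: ∂u_i/∂s_i = α_i − s_i = 0, so s_i* = α_i.
NE contributions = (3.7, 4.2); S = 7.9.

7.9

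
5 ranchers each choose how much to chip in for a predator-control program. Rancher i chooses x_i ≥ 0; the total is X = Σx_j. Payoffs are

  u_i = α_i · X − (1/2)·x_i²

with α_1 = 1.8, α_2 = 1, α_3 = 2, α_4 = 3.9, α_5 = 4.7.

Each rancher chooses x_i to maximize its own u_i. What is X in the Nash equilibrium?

Rancher i's FOC: ∂u_i/∂x_i = α_i − x_i = 0, so x_i* = α_i.
NE contributions = (1.8, 1, 2, 3.9, 4.7); X = 13.4.

13.4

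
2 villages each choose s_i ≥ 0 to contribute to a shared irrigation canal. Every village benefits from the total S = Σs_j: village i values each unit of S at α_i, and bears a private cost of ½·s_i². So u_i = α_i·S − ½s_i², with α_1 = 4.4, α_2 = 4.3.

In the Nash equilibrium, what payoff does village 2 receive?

28.165

Village i's FOC: ∂u_i/∂s_i = α_i − s_i = 0, so s_i* = α_i.
NE contributions = (4.4, 4.3); S = 8.7.
u_2 = α_2·S − ½·(s_2)² = 4.3·8.7 − ½·4.3² = 28.165.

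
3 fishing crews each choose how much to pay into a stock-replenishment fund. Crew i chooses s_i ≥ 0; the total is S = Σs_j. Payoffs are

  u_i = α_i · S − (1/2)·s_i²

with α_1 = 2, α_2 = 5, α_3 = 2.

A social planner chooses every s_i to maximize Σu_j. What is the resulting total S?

27

Planner FOC: ∂(Σu_j)/∂s_i = (Σα_j) − s_i = 0, so s_i^SO = Σα_j = 9 for every i; S^SO = 27.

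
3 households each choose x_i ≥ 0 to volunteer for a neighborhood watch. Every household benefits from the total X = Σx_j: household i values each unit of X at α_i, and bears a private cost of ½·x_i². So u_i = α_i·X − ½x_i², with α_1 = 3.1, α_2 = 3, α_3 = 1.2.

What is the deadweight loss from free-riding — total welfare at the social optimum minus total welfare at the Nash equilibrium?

36.67

Household i's FOC: ∂u_i/∂x_i = α_i − x_i = 0, so x_i* = α_i.
NE contributions = (3.1, 3, 1.2); X = 7.3.
W^NE = (Σα)·X − ½Σα_i² = 7.3² − ½·20.05 = 43.265.
Planner sets x_i = Σα_j = 7.3 for every i, so X^SO = 3·7.3 = 21.9.
W^SO = (Σα)·X^SO − ½·3·(Σα)² = (3/2)·7.3² = 79.935.
Deadweight loss = W^SO − W^NE = 36.67.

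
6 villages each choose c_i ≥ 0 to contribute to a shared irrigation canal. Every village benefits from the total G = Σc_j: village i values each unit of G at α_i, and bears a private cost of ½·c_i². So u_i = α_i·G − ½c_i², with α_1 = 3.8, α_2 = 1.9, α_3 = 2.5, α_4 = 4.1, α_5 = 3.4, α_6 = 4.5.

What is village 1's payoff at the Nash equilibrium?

Village i's FOC: ∂u_i/∂c_i = α_i − c_i = 0, so c_i* = α_i.
NE contributions = (3.8, 1.9, 2.5, 4.1, 3.4, 4.5); G = 20.2.
u_1 = α_1·G − ½·(c_1)² = 3.8·20.2 − ½·3.8² = 69.54.

69.54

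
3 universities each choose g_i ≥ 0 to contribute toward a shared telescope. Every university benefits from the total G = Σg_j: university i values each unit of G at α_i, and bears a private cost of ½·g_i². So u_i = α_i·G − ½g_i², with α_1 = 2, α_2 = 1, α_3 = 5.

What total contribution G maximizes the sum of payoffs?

24

Planner FOC: ∂(Σu_j)/∂g_i = (Σα_j) − g_i = 0, so g_i^SO = Σα_j = 8 for every i; G^SO = 24.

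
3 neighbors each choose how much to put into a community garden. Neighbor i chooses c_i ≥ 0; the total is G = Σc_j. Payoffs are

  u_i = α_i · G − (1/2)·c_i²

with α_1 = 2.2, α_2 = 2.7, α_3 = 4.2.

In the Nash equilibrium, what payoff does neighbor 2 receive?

20.925

Neighbor i's FOC: ∂u_i/∂c_i = α_i − c_i = 0, so c_i* = α_i.
NE contributions = (2.2, 2.7, 4.2); G = 9.1.
u_2 = α_2·G − ½·(c_2)² = 2.7·9.1 − ½·2.7² = 20.925.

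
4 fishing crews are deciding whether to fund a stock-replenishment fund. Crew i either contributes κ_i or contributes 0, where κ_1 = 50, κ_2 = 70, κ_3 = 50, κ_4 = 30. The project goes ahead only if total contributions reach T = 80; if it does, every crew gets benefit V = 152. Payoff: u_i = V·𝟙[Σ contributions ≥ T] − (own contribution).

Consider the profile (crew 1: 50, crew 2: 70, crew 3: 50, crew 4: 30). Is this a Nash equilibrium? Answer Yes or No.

No

Total = 200 ≥ 80: provided.
Crew 1 (pledges 50, payoff 102): dropping to 0 → total 150, payoff 152. Profitable deviation.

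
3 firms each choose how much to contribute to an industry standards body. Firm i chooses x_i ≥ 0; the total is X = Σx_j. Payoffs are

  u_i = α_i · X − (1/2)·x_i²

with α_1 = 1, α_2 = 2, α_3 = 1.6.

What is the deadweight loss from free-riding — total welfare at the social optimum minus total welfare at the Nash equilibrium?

14.36

Firm i's FOC: ∂u_i/∂x_i = α_i − x_i = 0, so x_i* = α_i.
NE contributions = (1, 2, 1.6); X = 4.6.
W^NE = (Σα)·X − ½Σα_i² = 4.6² − ½·7.56 = 17.38.
Planner sets x_i = Σα_j = 4.6 for every i, so X^SO = 3·4.6 = 13.8.
W^SO = (Σα)·X^SO − ½·3·(Σα)² = (3/2)·4.6² = 31.74.
Deadweight loss = W^SO − W^NE = 14.36.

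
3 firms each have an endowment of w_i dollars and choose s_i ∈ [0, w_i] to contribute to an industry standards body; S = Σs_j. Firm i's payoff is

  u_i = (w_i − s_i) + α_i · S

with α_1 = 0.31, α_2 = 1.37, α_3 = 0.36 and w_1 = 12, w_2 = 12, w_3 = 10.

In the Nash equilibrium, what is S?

∂u_i/∂s_i = α_i − 1, so firm i contributes w_i if α_i > 1, else 0.
α_i > 1 for i ∈ {2}; NE contributions (0, 12, 0), S = 12.

12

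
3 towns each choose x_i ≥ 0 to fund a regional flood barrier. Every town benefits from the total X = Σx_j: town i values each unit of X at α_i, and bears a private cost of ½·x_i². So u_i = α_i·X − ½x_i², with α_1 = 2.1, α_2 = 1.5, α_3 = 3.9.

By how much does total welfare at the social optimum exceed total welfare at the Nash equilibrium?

39.06

Town i's FOC: ∂u_i/∂x_i = α_i − x_i = 0, so x_i* = α_i.
NE contributions = (2.1, 1.5, 3.9); X = 7.5.
W^NE = (Σα)·X − ½Σα_i² = 7.5² − ½·21.87 = 45.315.
Planner sets x_i = Σα_j = 7.5 for every i, so X^SO = 3·7.5 = 22.5.
W^SO = (Σα)·X^SO − ½·3·(Σα)² = (3/2)·7.5² = 84.375.
Deadweight loss = W^SO − W^NE = 39.06.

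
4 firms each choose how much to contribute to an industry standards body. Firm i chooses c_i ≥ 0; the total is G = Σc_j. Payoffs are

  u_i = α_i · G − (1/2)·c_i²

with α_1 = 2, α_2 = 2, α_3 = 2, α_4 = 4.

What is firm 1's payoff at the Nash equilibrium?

18

Firm i's FOC: ∂u_i/∂c_i = α_i − c_i = 0, so c_i* = α_i.
NE contributions = (2, 2, 2, 4); G = 10.
u_1 = α_1·G − ½·(c_1)² = 2·10 − ½·2² = 18.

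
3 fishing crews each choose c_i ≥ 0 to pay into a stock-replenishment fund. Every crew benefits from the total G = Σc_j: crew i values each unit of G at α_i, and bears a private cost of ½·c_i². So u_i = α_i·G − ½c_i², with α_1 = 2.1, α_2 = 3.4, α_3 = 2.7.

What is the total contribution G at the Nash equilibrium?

Crew i's FOC: ∂u_i/∂c_i = α_i − c_i = 0, so c_i* = α_i.
NE contributions = (2.1, 3.4, 2.7); G = 8.2.

8.2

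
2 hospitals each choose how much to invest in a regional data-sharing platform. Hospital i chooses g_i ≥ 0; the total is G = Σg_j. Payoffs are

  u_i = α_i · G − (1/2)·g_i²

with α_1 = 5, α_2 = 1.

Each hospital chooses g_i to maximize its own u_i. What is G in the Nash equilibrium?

6

Hospital i's FOC: ∂u_i/∂g_i = α_i − g_i = 0, so g_i* = α_i.
NE contributions = (5, 1); G = 6.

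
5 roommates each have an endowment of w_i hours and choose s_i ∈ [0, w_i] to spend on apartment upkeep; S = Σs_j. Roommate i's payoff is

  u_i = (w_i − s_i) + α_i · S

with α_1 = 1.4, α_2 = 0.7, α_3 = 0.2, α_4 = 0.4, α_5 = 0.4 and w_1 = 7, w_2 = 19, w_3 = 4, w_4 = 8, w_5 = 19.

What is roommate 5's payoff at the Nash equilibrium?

∂u_i/∂s_i = α_i − 1, so roommate i contributes w_i if α_i > 1, else 0.
α_i > 1 for i ∈ {1}; NE contributions (7, 0, 0, 0, 0), S = 7.
u_5 = (19 − 0) + 0.4·7 = 21.8.

21.8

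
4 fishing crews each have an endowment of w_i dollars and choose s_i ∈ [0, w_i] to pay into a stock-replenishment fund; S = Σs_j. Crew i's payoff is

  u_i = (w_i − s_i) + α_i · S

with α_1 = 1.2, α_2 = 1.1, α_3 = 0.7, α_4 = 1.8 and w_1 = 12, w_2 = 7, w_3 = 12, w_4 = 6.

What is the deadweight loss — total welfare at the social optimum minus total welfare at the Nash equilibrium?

45.6

∂u_i/∂s_i = α_i − 1, so crew i contributes w_i if α_i > 1, else 0.
α_i > 1 for i ∈ {1, 2, 4}; NE contributions (12, 7, 0, 6), S = 25.
W^NE = Σw_i − S^NE + (Σα_i)·S^NE = 37 + 3.8·25 = 132.
Planner: ∂(Σu_j)/∂s_i = Σα_j − 1 = 3.8 > 0, so everyone contributes w_i; S^SO = 37, W^SO = 37 + 3.8·37 = 177.6.
Deadweight loss = 45.6.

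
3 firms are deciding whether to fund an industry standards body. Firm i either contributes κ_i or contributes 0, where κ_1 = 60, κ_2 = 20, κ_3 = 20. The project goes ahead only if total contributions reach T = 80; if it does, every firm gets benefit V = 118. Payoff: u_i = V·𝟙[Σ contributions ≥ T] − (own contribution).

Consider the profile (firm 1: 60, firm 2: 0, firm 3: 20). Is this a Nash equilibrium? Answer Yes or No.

Yes

Total = 80 ≥ 80: provided.
Firm 1 (pledges 60, payoff 58): dropping to 0 → total 20, payoff 0. No gain.
Firm 2 (pledges 0, payoff 118): pledging 20 → total 100, payoff 98. No gain.
Firm 3 (pledges 20, payoff 98): dropping to 0 → total 60, payoff 0. No gain.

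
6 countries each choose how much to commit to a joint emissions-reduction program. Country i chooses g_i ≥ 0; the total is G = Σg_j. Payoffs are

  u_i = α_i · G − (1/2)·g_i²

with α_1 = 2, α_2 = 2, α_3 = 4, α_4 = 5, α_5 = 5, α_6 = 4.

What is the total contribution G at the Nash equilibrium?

22

Country i's FOC: ∂u_i/∂g_i = α_i − g_i = 0, so g_i* = α_i.
NE contributions = (2, 2, 4, 5, 5, 4); G = 22.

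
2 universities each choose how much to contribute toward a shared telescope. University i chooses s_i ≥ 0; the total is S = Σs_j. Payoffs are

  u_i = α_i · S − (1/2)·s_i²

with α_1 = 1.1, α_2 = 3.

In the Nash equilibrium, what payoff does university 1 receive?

University i's FOC: ∂u_i/∂s_i = α_i − s_i = 0, so s_i* = α_i.
NE contributions = (1.1, 3); S = 4.1.
u_1 = α_1·S − ½·(s_1)² = 1.1·4.1 − ½·1.1² = 3.905.

3.905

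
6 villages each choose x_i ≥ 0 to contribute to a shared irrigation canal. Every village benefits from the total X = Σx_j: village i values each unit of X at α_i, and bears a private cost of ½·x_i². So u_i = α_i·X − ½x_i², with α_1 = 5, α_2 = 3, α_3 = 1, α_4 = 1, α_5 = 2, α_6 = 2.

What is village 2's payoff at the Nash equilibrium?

37.5

Village i's FOC: ∂u_i/∂x_i = α_i − x_i = 0, so x_i* = α_i.
NE contributions = (5, 3, 1, 1, 2, 2); X = 14.
u_2 = α_2·X − ½·(x_2)² = 3·14 − ½·3² = 37.5.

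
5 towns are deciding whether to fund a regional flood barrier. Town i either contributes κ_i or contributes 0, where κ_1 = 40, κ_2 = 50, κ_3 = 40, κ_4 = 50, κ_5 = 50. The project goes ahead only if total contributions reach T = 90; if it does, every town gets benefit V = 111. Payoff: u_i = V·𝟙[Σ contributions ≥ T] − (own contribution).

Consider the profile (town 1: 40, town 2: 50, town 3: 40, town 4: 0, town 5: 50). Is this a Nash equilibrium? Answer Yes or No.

No

Total = 180 ≥ 90: provided.
Town 1 (pledges 40, payoff 71): dropping to 0 → total 140, payoff 111. Profitable deviation.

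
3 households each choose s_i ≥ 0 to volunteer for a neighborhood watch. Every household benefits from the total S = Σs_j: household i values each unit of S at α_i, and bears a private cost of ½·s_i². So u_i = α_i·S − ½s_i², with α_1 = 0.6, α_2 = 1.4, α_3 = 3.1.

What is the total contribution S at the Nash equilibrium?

5.1

Household i's FOC: ∂u_i/∂s_i = α_i − s_i = 0, so s_i* = α_i.
NE contributions = (0.6, 1.4, 3.1); S = 5.1.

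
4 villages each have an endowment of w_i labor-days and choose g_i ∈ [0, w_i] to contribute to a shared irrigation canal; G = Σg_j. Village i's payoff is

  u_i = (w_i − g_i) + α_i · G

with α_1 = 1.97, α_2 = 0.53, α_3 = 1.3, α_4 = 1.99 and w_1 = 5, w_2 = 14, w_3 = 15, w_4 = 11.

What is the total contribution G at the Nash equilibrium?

∂u_i/∂g_i = α_i − 1, so village i contributes w_i if α_i > 1, else 0.
α_i > 1 for i ∈ {1, 3, 4}; NE contributions (5, 0, 15, 11), G = 31.

31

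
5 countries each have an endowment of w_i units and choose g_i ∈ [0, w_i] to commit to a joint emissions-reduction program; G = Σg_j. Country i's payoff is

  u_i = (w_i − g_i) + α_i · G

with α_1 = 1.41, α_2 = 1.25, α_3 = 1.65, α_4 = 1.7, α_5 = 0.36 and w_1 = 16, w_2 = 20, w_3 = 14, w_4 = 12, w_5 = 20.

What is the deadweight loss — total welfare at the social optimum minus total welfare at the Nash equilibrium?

107.4

∂u_i/∂g_i = α_i − 1, so country i contributes w_i if α_i > 1, else 0.
α_i > 1 for i ∈ {1, 2, 3, 4}; NE contributions (16, 20, 14, 12, 0), G = 62.
W^NE = Σw_i − G^NE + (Σα_i)·G^NE = 82 + 5.37·62 = 414.94.
Planner: ∂(Σu_j)/∂g_i = Σα_j − 1 = 5.37 > 0, so everyone contributes w_i; G^SO = 82, W^SO = 82 + 5.37·82 = 522.34.
Deadweight loss = 107.4.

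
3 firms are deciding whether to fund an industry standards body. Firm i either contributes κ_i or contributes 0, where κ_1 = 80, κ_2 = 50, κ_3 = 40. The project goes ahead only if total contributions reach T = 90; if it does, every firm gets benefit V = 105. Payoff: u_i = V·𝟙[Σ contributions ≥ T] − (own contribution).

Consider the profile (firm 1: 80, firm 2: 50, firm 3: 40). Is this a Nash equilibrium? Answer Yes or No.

No

Total = 170 ≥ 90: provided.
Firm 1 (pledges 80, payoff 25): dropping to 0 → total 90, payoff 105. Profitable deviation.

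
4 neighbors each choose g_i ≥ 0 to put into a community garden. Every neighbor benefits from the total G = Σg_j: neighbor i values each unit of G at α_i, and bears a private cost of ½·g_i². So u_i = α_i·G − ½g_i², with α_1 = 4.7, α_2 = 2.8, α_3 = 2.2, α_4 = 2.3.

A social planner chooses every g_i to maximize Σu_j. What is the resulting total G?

Planner FOC: ∂(Σu_j)/∂g_i = (Σα_j) − g_i = 0, so g_i^SO = Σα_j = 12 for every i; G^SO = 48.

48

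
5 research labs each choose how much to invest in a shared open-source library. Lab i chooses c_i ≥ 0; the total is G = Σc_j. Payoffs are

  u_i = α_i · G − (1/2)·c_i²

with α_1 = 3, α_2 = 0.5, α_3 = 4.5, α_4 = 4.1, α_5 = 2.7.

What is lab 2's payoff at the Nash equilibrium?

Lab i's FOC: ∂u_i/∂c_i = α_i − c_i = 0, so c_i* = α_i.
NE contributions = (3, 0.5, 4.5, 4.1, 2.7); G = 14.8.
u_2 = α_2·G − ½·(c_2)² = 0.5·14.8 − ½·0.5² = 7.275.

7.275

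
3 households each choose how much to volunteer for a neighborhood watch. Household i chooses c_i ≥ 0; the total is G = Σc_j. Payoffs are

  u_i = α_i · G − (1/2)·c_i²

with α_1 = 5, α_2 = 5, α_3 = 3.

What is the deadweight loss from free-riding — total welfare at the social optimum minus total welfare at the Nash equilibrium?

Household i's FOC: ∂u_i/∂c_i = α_i − c_i = 0, so c_i* = α_i.
NE contributions = (5, 5, 3); G = 13.
W^NE = (Σα)·G − ½Σα_i² = 13² − ½·59 = 139.5.
Planner sets c_i = Σα_j = 13 for every i, so G^SO = 3·13 = 39.
W^SO = (Σα)·G^SO − ½·3·(Σα)² = (3/2)·13² = 253.5.
Deadweight loss = W^SO − W^NE = 114.

114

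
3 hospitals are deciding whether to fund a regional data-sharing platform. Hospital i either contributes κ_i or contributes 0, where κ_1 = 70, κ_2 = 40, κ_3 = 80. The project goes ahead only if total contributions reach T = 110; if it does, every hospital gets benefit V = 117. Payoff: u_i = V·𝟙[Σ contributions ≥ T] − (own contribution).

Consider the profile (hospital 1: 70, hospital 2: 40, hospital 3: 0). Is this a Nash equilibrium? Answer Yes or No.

Yes

Total = 110 ≥ 110: provided.
Hospital 1 (pledges 70, payoff 47): dropping to 0 → total 40, payoff 0. No gain.
Hospital 2 (pledges 40, payoff 77): dropping to 0 → total 70, payoff 0. No gain.
Hospital 3 (pledges 0, payoff 117): pledging 80 → total 190, payoff 37. No gain.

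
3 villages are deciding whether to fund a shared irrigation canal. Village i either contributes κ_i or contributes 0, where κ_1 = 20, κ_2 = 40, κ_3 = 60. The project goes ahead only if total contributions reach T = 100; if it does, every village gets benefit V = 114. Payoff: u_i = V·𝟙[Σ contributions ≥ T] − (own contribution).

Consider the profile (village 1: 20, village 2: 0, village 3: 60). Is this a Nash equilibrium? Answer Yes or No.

Total = 80 < 100: not provided.
Village 1 (pledges 20, payoff -20): dropping to 0 → total 60, payoff 0. Profitable deviation.

No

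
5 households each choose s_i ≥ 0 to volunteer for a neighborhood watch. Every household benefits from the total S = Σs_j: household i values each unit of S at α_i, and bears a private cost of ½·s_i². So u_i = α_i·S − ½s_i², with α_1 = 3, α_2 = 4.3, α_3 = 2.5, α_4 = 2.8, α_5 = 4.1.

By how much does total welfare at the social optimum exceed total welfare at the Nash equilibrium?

Household i's FOC: ∂u_i/∂s_i = α_i − s_i = 0, so s_i* = α_i.
NE contributions = (3, 4.3, 2.5, 2.8, 4.1); S = 16.7.
W^NE = (Σα)·S − ½Σα_i² = 16.7² − ½·58.39 = 249.695.
Planner sets s_i = Σα_j = 16.7 for every i, so S^SO = 5·16.7 = 83.5.
W^SO = (Σα)·S^SO − ½·5·(Σα)² = (5/2)·16.7² = 697.225.
Deadweight loss = W^SO − W^NE = 447.53.

447.53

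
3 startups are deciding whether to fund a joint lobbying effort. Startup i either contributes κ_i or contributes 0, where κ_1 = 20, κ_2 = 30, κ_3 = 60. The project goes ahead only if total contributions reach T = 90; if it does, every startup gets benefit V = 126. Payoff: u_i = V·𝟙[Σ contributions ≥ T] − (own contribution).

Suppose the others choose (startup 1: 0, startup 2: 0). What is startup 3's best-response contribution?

Others' total = 0. Even contributing 60 gives 60 < 90: no benefit either way.
Best response: 0.

0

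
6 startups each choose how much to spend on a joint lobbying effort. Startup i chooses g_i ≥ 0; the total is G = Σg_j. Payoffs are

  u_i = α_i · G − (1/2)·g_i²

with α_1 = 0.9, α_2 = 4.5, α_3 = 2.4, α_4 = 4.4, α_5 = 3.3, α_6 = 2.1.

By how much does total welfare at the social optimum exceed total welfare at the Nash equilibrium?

650.26

Startup i's FOC: ∂u_i/∂g_i = α_i − g_i = 0, so g_i* = α_i.
NE contributions = (0.9, 4.5, 2.4, 4.4, 3.3, 2.1); G = 17.6.
W^NE = (Σα)·G − ½Σα_i² = 17.6² − ½·61.48 = 279.02.
Planner sets g_i = Σα_j = 17.6 for every i, so G^SO = 6·17.6 = 105.6.
W^SO = (Σα)·G^SO − ½·6·(Σα)² = (6/2)·17.6² = 929.28.
Deadweight loss = W^SO − W^NE = 650.26.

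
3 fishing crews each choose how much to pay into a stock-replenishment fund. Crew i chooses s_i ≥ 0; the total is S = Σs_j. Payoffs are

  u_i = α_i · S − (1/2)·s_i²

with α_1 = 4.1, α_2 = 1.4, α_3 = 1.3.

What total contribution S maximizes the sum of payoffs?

Planner FOC: ∂(Σu_j)/∂s_i = (Σα_j) − s_i = 0, so s_i^SO = Σα_j = 6.8 for every i; S^SO = 20.4.

20.4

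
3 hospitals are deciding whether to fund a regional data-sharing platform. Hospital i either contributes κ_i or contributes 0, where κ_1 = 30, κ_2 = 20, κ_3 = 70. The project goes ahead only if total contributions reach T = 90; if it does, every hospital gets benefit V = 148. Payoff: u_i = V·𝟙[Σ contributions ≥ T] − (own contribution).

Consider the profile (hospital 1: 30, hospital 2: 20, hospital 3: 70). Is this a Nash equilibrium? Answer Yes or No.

Total = 120 ≥ 90: provided.
Hospital 1 (pledges 30, payoff 118): dropping to 0 → total 90, payoff 148. Profitable deviation.

No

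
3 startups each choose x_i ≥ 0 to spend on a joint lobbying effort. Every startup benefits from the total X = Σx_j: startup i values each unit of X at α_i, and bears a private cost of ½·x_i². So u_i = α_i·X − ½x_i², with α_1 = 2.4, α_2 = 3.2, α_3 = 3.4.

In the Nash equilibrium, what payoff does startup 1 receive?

Startup i's FOC: ∂u_i/∂x_i = α_i − x_i = 0, so x_i* = α_i.
NE contributions = (2.4, 3.2, 3.4); X = 9.
u_1 = α_1·X − ½·(x_1)² = 2.4·9 − ½·2.4² = 18.72.

18.72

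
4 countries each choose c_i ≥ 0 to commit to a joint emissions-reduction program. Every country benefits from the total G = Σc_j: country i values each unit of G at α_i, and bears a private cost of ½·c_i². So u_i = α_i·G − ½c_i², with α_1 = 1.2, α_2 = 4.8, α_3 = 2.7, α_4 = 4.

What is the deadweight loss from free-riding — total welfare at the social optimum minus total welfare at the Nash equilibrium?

Country i's FOC: ∂u_i/∂c_i = α_i − c_i = 0, so c_i* = α_i.
NE contributions = (1.2, 4.8, 2.7, 4); G = 12.7.
W^NE = (Σα)·G − ½Σα_i² = 12.7² − ½·47.77 = 137.405.
Planner sets c_i = Σα_j = 12.7 for every i, so G^SO = 4·12.7 = 50.8.
W^SO = (Σα)·G^SO − ½·4·(Σα)² = (4/2)·12.7² = 322.58.
Deadweight loss = W^SO − W^NE = 185.175.

185.175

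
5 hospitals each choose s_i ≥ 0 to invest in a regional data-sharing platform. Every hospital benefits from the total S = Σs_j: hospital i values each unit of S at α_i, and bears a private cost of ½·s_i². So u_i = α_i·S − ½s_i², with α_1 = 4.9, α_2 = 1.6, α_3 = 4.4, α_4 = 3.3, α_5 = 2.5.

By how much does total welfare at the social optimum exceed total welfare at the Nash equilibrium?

449.87

Hospital i's FOC: ∂u_i/∂s_i = α_i − s_i = 0, so s_i* = α_i.
NE contributions = (4.9, 1.6, 4.4, 3.3, 2.5); S = 16.7.
W^NE = (Σα)·S − ½Σα_i² = 16.7² − ½·63.07 = 247.355.
Planner sets s_i = Σα_j = 16.7 for every i, so S^SO = 5·16.7 = 83.5.
W^SO = (Σα)·S^SO − ½·5·(Σα)² = (5/2)·16.7² = 697.225.
Deadweight loss = W^SO − W^NE = 449.87.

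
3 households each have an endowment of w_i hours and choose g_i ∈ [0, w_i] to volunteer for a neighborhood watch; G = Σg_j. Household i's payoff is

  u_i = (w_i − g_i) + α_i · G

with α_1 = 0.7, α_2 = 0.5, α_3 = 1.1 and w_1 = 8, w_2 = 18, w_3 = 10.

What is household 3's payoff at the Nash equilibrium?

11

∂u_i/∂g_i = α_i − 1, so household i contributes w_i if α_i > 1, else 0.
α_i > 1 for i ∈ {3}; NE contributions (0, 0, 10), G = 10.
u_3 = (10 − 10) + 1.1·10 = 11.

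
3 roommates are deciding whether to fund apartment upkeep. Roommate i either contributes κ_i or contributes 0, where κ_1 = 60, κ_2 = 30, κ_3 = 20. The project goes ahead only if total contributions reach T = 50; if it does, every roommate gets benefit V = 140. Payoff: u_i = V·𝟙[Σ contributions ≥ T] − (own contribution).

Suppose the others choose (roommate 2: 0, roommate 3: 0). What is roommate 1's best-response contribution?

Others' total = 0. Contributing 60 brings total to 60 ≥ 50: gain V − κ_1 = 80.
Best response: 60.

60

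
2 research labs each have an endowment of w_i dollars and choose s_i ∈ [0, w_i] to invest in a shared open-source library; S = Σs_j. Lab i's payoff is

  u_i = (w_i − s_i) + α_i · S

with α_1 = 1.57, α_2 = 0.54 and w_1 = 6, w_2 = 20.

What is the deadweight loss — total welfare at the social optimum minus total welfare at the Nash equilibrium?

22.2

∂u_i/∂s_i = α_i − 1, so lab i contributes w_i if α_i > 1, else 0.
α_i > 1 for i ∈ {1}; NE contributions (6, 0), S = 6.
W^NE = Σw_i − S^NE + (Σα_i)·S^NE = 26 + 1.11·6 = 32.66.
Planner: ∂(Σu_j)/∂s_i = Σα_j − 1 = 1.11 > 0, so everyone contributes w_i; S^SO = 26, W^SO = 26 + 1.11·26 = 54.86.
Deadweight loss = 22.2.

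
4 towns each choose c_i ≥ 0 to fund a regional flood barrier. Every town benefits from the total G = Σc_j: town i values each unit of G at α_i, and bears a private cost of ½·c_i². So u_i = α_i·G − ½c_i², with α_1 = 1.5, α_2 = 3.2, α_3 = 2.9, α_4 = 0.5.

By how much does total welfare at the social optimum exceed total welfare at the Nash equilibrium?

Town i's FOC: ∂u_i/∂c_i = α_i − c_i = 0, so c_i* = α_i.
NE contributions = (1.5, 3.2, 2.9, 0.5); G = 8.1.
W^NE = (Σα)·G − ½Σα_i² = 8.1² − ½·21.15 = 55.035.
Planner sets c_i = Σα_j = 8.1 for every i, so G^SO = 4·8.1 = 32.4.
W^SO = (Σα)·G^SO − ½·4·(Σα)² = (4/2)·8.1² = 131.22.
Deadweight loss = W^SO − W^NE = 76.185.

76.185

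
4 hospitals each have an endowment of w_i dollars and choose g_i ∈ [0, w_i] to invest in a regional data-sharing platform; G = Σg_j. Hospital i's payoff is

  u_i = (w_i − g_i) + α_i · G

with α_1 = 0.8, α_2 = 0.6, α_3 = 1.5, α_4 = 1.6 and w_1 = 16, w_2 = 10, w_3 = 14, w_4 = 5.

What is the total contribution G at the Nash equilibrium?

∂u_i/∂g_i = α_i − 1, so hospital i contributes w_i if α_i > 1, else 0.
α_i > 1 for i ∈ {3, 4}; NE contributions (0, 0, 14, 5), G = 19.

19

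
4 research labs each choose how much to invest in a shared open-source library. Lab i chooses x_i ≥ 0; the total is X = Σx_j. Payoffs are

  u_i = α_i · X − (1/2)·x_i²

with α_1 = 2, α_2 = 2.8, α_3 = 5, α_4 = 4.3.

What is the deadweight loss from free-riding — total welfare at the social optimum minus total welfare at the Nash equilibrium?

Lab i's FOC: ∂u_i/∂x_i = α_i − x_i = 0, so x_i* = α_i.
NE contributions = (2, 2.8, 5, 4.3); X = 14.1.
W^NE = (Σα)·X − ½Σα_i² = 14.1² − ½·55.33 = 171.145.
Planner sets x_i = Σα_j = 14.1 for every i, so X^SO = 4·14.1 = 56.4.
W^SO = (Σα)·X^SO − ½·4·(Σα)² = (4/2)·14.1² = 397.62.
Deadweight loss = W^SO − W^NE = 226.475.

226.475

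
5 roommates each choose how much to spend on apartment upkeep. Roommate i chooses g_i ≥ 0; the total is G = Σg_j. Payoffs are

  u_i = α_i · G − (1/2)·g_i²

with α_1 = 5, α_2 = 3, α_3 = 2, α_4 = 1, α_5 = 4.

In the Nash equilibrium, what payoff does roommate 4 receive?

Roommate i's FOC: ∂u_i/∂g_i = α_i − g_i = 0, so g_i* = α_i.
NE contributions = (5, 3, 2, 1, 4); G = 15.
u_4 = α_4·G − ½·(g_4)² = 1·15 − ½·1² = 14.5.

14.5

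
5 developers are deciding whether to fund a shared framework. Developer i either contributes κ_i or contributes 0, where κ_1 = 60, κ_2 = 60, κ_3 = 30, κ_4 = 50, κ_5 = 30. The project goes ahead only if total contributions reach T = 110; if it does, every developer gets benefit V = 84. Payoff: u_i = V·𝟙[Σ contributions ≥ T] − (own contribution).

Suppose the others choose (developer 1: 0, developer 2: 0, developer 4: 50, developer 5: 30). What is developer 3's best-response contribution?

30

Others' total = 80. Contributing 30 brings total to 110 ≥ 110: gain V − κ_3 = 54.
Best response: 30.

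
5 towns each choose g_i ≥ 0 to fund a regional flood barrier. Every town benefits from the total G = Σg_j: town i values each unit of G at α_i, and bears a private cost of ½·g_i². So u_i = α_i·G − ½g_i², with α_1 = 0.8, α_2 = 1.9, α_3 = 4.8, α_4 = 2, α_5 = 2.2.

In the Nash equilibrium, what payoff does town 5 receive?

Town i's FOC: ∂u_i/∂g_i = α_i − g_i = 0, so g_i* = α_i.
NE contributions = (0.8, 1.9, 4.8, 2, 2.2); G = 11.7.
u_5 = α_5·G − ½·(g_5)² = 2.2·11.7 − ½·2.2² = 23.32.

23.32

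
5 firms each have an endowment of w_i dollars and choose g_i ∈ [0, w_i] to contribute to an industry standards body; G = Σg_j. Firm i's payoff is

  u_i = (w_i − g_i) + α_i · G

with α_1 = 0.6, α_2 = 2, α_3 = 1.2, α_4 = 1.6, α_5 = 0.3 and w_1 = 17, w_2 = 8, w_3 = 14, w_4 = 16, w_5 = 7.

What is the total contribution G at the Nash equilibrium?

∂u_i/∂g_i = α_i − 1, so firm i contributes w_i if α_i > 1, else 0.
α_i > 1 for i ∈ {2, 3, 4}; NE contributions (0, 8, 14, 16, 0), G = 38.

38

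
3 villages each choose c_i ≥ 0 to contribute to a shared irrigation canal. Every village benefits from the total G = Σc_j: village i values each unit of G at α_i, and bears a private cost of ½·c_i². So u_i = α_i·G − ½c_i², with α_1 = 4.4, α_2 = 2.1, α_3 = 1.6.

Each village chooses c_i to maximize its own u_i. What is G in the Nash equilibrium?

8.1

Village i's FOC: ∂u_i/∂c_i = α_i − c_i = 0, so c_i* = α_i.
NE contributions = (4.4, 2.1, 1.6); G = 8.1.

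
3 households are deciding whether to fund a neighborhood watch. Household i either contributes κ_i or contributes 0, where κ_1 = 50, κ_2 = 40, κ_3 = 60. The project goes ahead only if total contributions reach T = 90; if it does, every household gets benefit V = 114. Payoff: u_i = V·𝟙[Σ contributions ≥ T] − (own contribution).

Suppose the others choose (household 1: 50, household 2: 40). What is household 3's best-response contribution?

0

Others' total = 90 ≥ 90; contributing adds cost 60 for no extra benefit.
Best response: 0.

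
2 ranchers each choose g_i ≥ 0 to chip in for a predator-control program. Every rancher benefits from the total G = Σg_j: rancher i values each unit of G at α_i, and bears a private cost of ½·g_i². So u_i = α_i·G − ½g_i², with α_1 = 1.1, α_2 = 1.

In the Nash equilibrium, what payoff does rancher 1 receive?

1.705

Rancher i's FOC: ∂u_i/∂g_i = α_i − g_i = 0, so g_i* = α_i.
NE contributions = (1.1, 1); G = 2.1.
u_1 = α_1·G − ½·(g_1)² = 1.1·2.1 − ½·1.1² = 1.705.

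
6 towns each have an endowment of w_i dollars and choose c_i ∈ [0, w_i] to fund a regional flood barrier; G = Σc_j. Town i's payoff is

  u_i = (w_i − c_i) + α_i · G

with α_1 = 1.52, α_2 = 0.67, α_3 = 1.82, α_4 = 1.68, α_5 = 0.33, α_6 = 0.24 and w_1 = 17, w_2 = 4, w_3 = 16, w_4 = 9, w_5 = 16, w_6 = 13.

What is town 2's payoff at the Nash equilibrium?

32.14

∂u_i/∂c_i = α_i − 1, so town i contributes w_i if α_i > 1, else 0.
α_i > 1 for i ∈ {1, 3, 4}; NE contributions (17, 0, 16, 9, 0, 0), G = 42.
u_2 = (4 − 0) + 0.67·42 = 32.14.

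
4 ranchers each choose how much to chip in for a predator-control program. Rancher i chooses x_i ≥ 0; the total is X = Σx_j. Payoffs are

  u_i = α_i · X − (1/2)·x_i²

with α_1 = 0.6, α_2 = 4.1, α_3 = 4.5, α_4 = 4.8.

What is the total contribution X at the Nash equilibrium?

14

Rancher i's FOC: ∂u_i/∂x_i = α_i − x_i = 0, so x_i* = α_i.
NE contributions = (0.6, 4.1, 4.5, 4.8); X = 14.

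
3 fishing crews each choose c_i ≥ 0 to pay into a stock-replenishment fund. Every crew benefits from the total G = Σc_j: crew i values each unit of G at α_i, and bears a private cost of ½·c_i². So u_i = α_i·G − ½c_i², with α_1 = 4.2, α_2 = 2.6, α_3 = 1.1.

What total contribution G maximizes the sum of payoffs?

Planner FOC: ∂(Σu_j)/∂c_i = (Σα_j) − c_i = 0, so c_i^SO = Σα_j = 7.9 for every i; G^SO = 23.7.

23.7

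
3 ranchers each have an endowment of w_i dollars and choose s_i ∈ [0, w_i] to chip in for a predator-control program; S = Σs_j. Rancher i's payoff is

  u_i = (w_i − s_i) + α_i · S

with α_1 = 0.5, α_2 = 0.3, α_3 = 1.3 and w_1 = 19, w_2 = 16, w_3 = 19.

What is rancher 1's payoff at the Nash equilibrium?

28.5

∂u_i/∂s_i = α_i − 1, so rancher i contributes w_i if α_i > 1, else 0.
α_i > 1 for i ∈ {3}; NE contributions (0, 0, 19), S = 19.
u_1 = (19 − 0) + 0.5·19 = 28.5.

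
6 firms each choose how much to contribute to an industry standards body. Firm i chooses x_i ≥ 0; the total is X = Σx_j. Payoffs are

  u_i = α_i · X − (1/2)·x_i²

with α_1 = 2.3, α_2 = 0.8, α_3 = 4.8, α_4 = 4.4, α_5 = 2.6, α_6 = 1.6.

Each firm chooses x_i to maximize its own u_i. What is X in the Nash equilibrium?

Firm i's FOC: ∂u_i/∂x_i = α_i − x_i = 0, so x_i* = α_i.
NE contributions = (2.3, 0.8, 4.8, 4.4, 2.6, 1.6); X = 16.5.

16.5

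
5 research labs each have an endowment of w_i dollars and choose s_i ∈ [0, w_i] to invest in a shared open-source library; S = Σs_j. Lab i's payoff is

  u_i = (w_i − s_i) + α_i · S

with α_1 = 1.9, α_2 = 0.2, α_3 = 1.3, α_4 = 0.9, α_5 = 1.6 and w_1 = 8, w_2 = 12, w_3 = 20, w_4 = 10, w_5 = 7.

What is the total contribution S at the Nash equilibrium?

∂u_i/∂s_i = α_i − 1, so lab i contributes w_i if α_i > 1, else 0.
α_i > 1 for i ∈ {1, 3, 5}; NE contributions (8, 0, 20, 0, 7), S = 35.

35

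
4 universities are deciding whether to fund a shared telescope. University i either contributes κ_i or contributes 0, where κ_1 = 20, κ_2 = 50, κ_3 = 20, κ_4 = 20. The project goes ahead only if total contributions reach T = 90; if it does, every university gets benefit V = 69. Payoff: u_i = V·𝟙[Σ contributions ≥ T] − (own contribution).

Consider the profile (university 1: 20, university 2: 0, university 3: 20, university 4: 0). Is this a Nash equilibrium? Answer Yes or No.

No

Total = 40 < 90: not provided.
University 1 (pledges 20, payoff -20): dropping to 0 → total 20, payoff 0. Profitable deviation.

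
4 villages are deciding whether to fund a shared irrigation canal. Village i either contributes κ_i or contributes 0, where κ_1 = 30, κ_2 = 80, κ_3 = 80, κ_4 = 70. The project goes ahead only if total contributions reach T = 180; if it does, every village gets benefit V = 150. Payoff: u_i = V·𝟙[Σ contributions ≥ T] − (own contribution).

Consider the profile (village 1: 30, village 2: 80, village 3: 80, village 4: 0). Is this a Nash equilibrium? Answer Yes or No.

Total = 190 ≥ 180: provided.
Village 1 (pledges 30, payoff 120): dropping to 0 → total 160, payoff 0. No gain.
Village 2 (pledges 80, payoff 70): dropping to 0 → total 110, payoff 0. No gain.
Village 3 (pledges 80, payoff 70): dropping to 0 → total 110, payoff 0. No gain.
Village 4 (pledges 0, payoff 150): pledging 70 → total 260, payoff 80. No gain.

Yes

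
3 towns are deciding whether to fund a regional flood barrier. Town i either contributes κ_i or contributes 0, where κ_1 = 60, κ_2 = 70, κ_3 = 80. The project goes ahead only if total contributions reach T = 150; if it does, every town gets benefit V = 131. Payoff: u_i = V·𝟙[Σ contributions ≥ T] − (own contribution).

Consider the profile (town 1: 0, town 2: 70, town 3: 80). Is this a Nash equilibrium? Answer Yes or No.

Total = 150 ≥ 150: provided.
Town 1 (pledges 0, payoff 131): pledging 60 → total 210, payoff 71. No gain.
Town 2 (pledges 70, payoff 61): dropping to 0 → total 80, payoff 0. No gain.
Town 3 (pledges 80, payoff 51): dropping to 0 → total 70, payoff 0. No gain.

Yes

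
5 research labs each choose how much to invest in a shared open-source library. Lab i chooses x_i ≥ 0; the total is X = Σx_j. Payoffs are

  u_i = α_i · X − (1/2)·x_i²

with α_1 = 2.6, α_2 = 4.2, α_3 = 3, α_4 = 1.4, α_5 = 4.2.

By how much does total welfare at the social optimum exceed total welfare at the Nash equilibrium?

382.24

Lab i's FOC: ∂u_i/∂x_i = α_i − x_i = 0, so x_i* = α_i.
NE contributions = (2.6, 4.2, 3, 1.4, 4.2); X = 15.4.
W^NE = (Σα)·X − ½Σα_i² = 15.4² − ½·53 = 210.66.
Planner sets x_i = Σα_j = 15.4 for every i, so X^SO = 5·15.4 = 77.
W^SO = (Σα)·X^SO − ½·5·(Σα)² = (5/2)·15.4² = 592.9.
Deadweight loss = W^SO − W^NE = 382.24.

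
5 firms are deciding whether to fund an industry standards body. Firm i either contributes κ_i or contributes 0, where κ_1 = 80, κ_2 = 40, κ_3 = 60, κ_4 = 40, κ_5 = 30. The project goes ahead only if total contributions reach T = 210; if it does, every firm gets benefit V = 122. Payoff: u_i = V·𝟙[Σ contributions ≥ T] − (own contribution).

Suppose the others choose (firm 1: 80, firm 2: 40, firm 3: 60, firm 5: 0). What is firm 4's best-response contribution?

Others' total = 180. Contributing 40 brings total to 220 ≥ 210: gain V − κ_4 = 82.
Best response: 40.

40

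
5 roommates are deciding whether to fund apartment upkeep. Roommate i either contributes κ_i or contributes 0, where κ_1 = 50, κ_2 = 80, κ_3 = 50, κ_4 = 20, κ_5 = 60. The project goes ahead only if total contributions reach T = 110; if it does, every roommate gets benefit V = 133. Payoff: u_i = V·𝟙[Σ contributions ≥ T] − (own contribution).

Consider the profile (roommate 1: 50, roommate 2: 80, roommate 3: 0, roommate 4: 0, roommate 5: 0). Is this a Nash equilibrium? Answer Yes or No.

Total = 130 ≥ 110: provided.
Roommate 1 (pledges 50, payoff 83): dropping to 0 → total 80, payoff 0. No gain.
Roommate 2 (pledges 80, payoff 53): dropping to 0 → total 50, payoff 0. No gain.
Roommate 3 (pledges 0, payoff 133): pledging 50 → total 180, payoff 83. No gain.
Roommate 4 (pledges 0, payoff 133): pledging 20 → total 150, payoff 113. No gain.
Roommate 5 (pledges 0, payoff 133): pledging 60 → total 190, payoff 73. No gain.

Yes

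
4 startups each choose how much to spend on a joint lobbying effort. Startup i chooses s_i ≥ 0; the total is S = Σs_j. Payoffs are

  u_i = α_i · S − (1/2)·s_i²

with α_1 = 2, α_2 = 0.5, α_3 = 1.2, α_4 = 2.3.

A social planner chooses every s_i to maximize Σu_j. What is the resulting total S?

24

Planner FOC: ∂(Σu_j)/∂s_i = (Σα_j) − s_i = 0, so s_i^SO = Σα_j = 6 for every i; S^SO = 24.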